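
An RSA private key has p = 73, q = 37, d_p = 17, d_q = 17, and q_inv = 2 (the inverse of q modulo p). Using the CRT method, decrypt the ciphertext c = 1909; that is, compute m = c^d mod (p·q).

190

m₁ = c^(d_p) mod p: c ≡ 11 (mod 73), and 11^17 mod 73 = 44.
m₂ = c^(d_q) mod q: c ≡ 22 (mod 37), and 22^17 mod 37 = 5.
h = q_inv·(m₁ − m₂) mod p = 2·(44 − 5) mod 73 = 5.
m = m₂ + h·q = 5 + 5·37 = 190.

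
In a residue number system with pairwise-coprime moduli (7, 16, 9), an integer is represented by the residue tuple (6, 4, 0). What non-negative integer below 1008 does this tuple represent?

468

The moduli are pairwise coprime; N = 7·16·9 = 1008.
N/7 = 144; 144 ≡ 4 (mod 7); 4·2 ≡ 1, so inverse 2.
N/16 = 63; 63 ≡ 15 (mod 16); 15·15 ≡ 1, so inverse 15.
N/9 = 112; 112 ≡ 4 (mod 9); 4·7 ≡ 1, so inverse 7.
x ≡ 6·144·2 + 4·63·15 + 0·112·7 = 5508.
5508 mod 1008 = 468.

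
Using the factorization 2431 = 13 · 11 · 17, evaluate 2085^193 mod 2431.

2306

Mod 13: 2085 ≡ 5; by Fermat, exponent reduces to 193 mod 12 = 1; 5^1 ≡ 5 (mod 13).
Mod 11: 2085 ≡ 6; by Fermat, exponent reduces to 193 mod 10 = 3; 6^3 ≡ 7 (mod 11).
Mod 17: 2085 ≡ 11; by Fermat, exponent reduces to 193 mod 16 = 1; 11^1 ≡ 11 (mod 17).
Combine by CRT: x ≡ 5 (mod 13), x ≡ 7 (mod 11), x ≡ 11 (mod 17) ⇒ x ≡ 2306 (mod 2431).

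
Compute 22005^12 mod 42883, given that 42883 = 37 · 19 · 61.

Mod 37: 22005 ≡ 27; 27^12 ≡ 1 (mod 37).
Mod 19: 22005 ≡ 3; 3^12 ≡ 11 (mod 19).
Mod 61: 22005 ≡ 45; 45^12 ≡ 34 (mod 61).
Combine by CRT: x ≡ 1 (mod 37), x ≡ 11 (mod 19), x ≡ 34 (mod 61) ⇒ x ≡ 31266 (mod 42883).

31266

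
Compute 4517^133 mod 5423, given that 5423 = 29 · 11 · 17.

1652

Mod 29: 4517 ≡ 22; by Fermat, exponent reduces to 133 mod 28 = 21; 22^21 ≡ 28 (mod 29).
Mod 11: 4517 ≡ 7; by Fermat, exponent reduces to 133 mod 10 = 3; 7^3 ≡ 2 (mod 11).
Mod 17: 4517 ≡ 12; by Fermat, exponent reduces to 133 mod 16 = 5; 12^5 ≡ 3 (mod 17).
Combine by CRT: x ≡ 28 (mod 29), x ≡ 2 (mod 11), x ≡ 3 (mod 17) ⇒ x ≡ 1652 (mod 5423).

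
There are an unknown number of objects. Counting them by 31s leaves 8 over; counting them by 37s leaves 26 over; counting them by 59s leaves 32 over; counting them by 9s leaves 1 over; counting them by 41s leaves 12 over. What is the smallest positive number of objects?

The moduli are pairwise coprime; M = 31·37·59·9·41 = 24971337.
M/31 = 805527; 805527 ≡ 23 (mod 31); 23·27 ≡ 1, so inverse 27.
M/37 = 674901; 674901 ≡ 21 (mod 37); 21·30 ≡ 1, so inverse 30.
M/59 = 423243; 423243 ≡ 36 (mod 59); 36·41 ≡ 1, so inverse 41.
M/9 = 2774593; 2774593 ≡ 1 (mod 9), inverse 1.
M/41 = 609057; 609057 ≡ 2 (mod 41); 2·21 ≡ 1, so inverse 21.
N ≡ 8·805527·27 + 26·674901·30 + 32·423243·41 + 1·2774593·1 + 12·609057·21 = 1411968385.
1411968385 mod 24971337 = 13573513.

13573513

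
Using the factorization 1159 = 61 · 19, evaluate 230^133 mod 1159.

413

Mod 61: 230 ≡ 47; by Fermat, exponent reduces to 133 mod 60 = 13; 47^13 ≡ 47 (mod 61).
Mod 19: 230 ≡ 2; by Fermat, exponent reduces to 133 mod 18 = 7; 2^7 ≡ 14 (mod 19).
Combine by CRT: x ≡ 47 (mod 61), x ≡ 14 (mod 19) ⇒ x ≡ 413 (mod 1159).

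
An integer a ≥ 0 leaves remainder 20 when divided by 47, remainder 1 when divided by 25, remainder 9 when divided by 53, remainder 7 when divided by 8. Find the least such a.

From a ≡ 20 (mod 47) write a = 20 + 47t. Substituting into a ≡ 1 (mod 25) gives 47t ≡ 6 (mod 25), and since 22⁻¹ ≡ 8 (mod 25), t ≡ 23. Hence a ≡ 20 + 47·23 = 1101 (mod 1175).
From a ≡ 1101 (mod 1175) write a = 1101 + 1175t. Substituting into a ≡ 9 (mod 53) gives 1175t ≡ 21 (mod 53), and since 9⁻¹ ≡ 6 (mod 53), t ≡ 20. Hence a ≡ 1101 + 1175·20 = 24601 (mod 62275).
From a ≡ 24601 (mod 62275) write a = 24601 + 62275t. Substituting into a ≡ 7 (mod 8) gives 62275t ≡ 6 (mod 8), and since 3⁻¹ ≡ 3 (mod 8), t ≡ 2. Hence a ≡ 24601 + 62275·2 = 149151 (mod 498200).

149151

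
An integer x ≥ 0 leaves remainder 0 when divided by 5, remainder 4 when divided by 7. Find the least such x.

25

From x ≡ 0 (mod 5) write x = 0 + 5t. Substituting into x ≡ 4 (mod 7) gives 5t ≡ 4 (mod 7), and since 5⁻¹ ≡ 3 (mod 7), t ≡ 5. Hence x ≡ 0 + 5·5 = 25 (mod 35).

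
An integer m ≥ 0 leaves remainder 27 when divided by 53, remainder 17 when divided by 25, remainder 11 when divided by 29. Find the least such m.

The moduli are pairwise coprime; N = 53·25·29 = 38425.
N/53 = 725; 725 ≡ 36 (mod 53); 36·28 ≡ 1, so inverse 28.
N/25 = 1537; 1537 ≡ 12 (mod 25); 12·23 ≡ 1, so inverse 23.
N/29 = 1325; 1325 ≡ 20 (mod 29); 20·16 ≡ 1, so inverse 16.
m ≡ 27·725·28 + 17·1537·23 + 11·1325·16 = 1382267.
1382267 mod 38425 = 37392.

37392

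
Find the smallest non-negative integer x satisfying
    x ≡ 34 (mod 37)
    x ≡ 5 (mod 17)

From x ≡ 34 (mod 37) write x = 34 + 37t. Substituting into x ≡ 5 (mod 17) gives 37t ≡ 5 (mod 17), and since 3⁻¹ ≡ 6 (mod 17), t ≡ 13. Hence x ≡ 34 + 37·13 = 515 (mod 629).

515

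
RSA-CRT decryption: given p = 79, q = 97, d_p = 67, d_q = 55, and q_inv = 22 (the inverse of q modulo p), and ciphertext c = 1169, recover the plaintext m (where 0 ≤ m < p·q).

3355

m₁ = c^(d_p) mod p: c ≡ 63 (mod 79), and 63^67 mod 79 = 37.
m₂ = c^(d_q) mod q: c ≡ 5 (mod 97), and 5^55 mod 97 = 57.
h = q_inv·(m₁ − m₂) mod p = 22·(37 − 57) mod 79 = 34.
m = m₂ + h·q = 57 + 34·97 = 3355.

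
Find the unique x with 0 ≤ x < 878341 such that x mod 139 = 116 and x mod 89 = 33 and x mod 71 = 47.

From x ≡ 116 (mod 139) write x = 116 + 139t. Substituting into x ≡ 33 (mod 89) gives 139t ≡ 6 (mod 89), and since 50⁻¹ ≡ 73 (mod 89), t ≡ 82. Hence x ≡ 116 + 139·82 = 11514 (mod 12371).
From x ≡ 11514 (mod 12371) write x = 11514 + 12371t. Substituting into x ≡ 47 (mod 71) gives 12371t ≡ 35 (mod 71), and since 17⁻¹ ≡ 46 (mod 71), t ≡ 48. Hence x ≡ 11514 + 12371·48 = 605322 (mod 878341).

605322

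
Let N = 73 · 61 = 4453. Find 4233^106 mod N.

3213

Mod 73: 4233 ≡ 72; by Fermat, exponent reduces to 106 mod 72 = 34; 72^34 ≡ 1 (mod 73).
Mod 61: 4233 ≡ 24; by Fermat, exponent reduces to 106 mod 60 = 46; 24^46 ≡ 41 (mod 61).
Combine by CRT: x ≡ 1 (mod 73), x ≡ 41 (mod 61) ⇒ x ≡ 3213 (mod 4453).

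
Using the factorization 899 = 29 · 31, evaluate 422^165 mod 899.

Mod 29: 422 ≡ 16; by Fermat, exponent reduces to 165 mod 28 = 25; 16^25 ≡ 25 (mod 29).
Mod 31: 422 ≡ 19; by Fermat, exponent reduces to 165 mod 30 = 15; 19^15 ≡ 1 (mod 31).
Combine by CRT: x ≡ 25 (mod 29), x ≡ 1 (mod 31) ⇒ x ≡ 373 (mod 899).

373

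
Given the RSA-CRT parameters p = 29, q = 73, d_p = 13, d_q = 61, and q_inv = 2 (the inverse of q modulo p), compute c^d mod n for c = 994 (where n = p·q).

1903

m₁ = c^(d_p) mod p: c ≡ 8 (mod 29), and 8^13 mod 29 = 18.
m₂ = c^(d_q) mod q: c ≡ 45 (mod 73), and 45^61 mod 73 = 5.
h = q_inv·(m₁ − m₂) mod p = 2·(18 − 5) mod 29 = 26.
m = m₂ + h·q = 5 + 26·73 = 1903.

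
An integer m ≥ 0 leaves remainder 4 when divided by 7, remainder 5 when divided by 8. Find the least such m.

53

From m ≡ 4 (mod 7) write m = 4 + 7t. Substituting into m ≡ 5 (mod 8) gives 7t ≡ 1 (mod 8), and since 7⁻¹ ≡ 7 (mod 8), t ≡ 7. Hence m ≡ 4 + 7·7 = 53 (mod 56).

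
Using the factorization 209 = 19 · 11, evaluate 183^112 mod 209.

Mod 19: 183 ≡ 12; by Fermat, exponent reduces to 112 mod 18 = 4; 12^4 ≡ 7 (mod 19).
Mod 11: 183 ≡ 7; by Fermat, exponent reduces to 112 mod 10 = 2; 7^2 ≡ 5 (mod 11).
Combine by CRT: x ≡ 7 (mod 19), x ≡ 5 (mod 11) ⇒ x ≡ 159 (mod 209).

159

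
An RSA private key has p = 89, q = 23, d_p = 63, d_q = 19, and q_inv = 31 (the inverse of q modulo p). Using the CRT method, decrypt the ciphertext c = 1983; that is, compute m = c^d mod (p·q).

2031

m₁ = c^(d_p) mod p: c ≡ 25 (mod 89), and 25^63 mod 89 = 73.
m₂ = c^(d_q) mod q: c ≡ 5 (mod 23), and 5^19 mod 23 = 7.
h = q_inv·(m₁ − m₂) mod p = 31·(73 − 7) mod 89 = 88.
m = m₂ + h·q = 7 + 88·23 = 2031.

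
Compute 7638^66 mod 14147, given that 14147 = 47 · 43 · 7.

5601

Mod 47: 7638 ≡ 24; by Fermat, exponent reduces to 66 mod 46 = 20; 24^20 ≡ 8 (mod 47).
Mod 43: 7638 ≡ 27; by Fermat, exponent reduces to 66 mod 42 = 24; 27^24 ≡ 11 (mod 43).
Mod 7: 7638 ≡ 1; since 6 | 66, by Fermat 1^66 ≡ 1 (mod 7).
Combine by CRT: x ≡ 8 (mod 47), x ≡ 11 (mod 43), x ≡ 1 (mod 7) ⇒ x ≡ 5601 (mod 14147).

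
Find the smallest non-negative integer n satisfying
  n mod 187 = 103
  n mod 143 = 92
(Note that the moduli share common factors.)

664

gcd(187, 143) = 11 and 11 | (92 − 103), so the pair is consistent; merging gives n ≡ 664 (mod 2431), where 2431 = lcm(187, 143).
The solution is unique modulo lcm(187, 143) = 2431.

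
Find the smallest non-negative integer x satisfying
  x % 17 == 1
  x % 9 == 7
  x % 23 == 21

205

The moduli are pairwise coprime; N = 17·9·23 = 3519.
N/17 = 207; 207 ≡ 3 (mod 17); 3·6 ≡ 1, so inverse 6.
N/9 = 391; 391 ≡ 4 (mod 9); 4·7 ≡ 1, so inverse 7.
N/23 = 153; 153 ≡ 15 (mod 23); 15·20 ≡ 1, so inverse 20.
x ≡ 1·207·6 + 7·391·7 + 21·153·20 = 84661.
84661 mod 3519 = 205.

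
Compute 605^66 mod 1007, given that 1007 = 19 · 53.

771

Mod 19: 605 ≡ 16; by Fermat, exponent reduces to 66 mod 18 = 12; 16^12 ≡ 11 (mod 19).
Mod 53: 605 ≡ 22; by Fermat, exponent reduces to 66 mod 52 = 14; 22^14 ≡ 29 (mod 53).
Combine by CRT: x ≡ 11 (mod 19), x ≡ 29 (mod 53) ⇒ x ≡ 771 (mod 1007).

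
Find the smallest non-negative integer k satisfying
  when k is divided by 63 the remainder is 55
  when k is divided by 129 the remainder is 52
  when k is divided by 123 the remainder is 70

11017

gcd(63, 129) = 3 and 3 | (52 − 55), so the pair is consistent; merging gives k ≡ 181 (mod 2709), where 2709 = lcm(63, 129).
gcd(2709, 123) = 3 and 3 | (70 − 181), so the pair is consistent; merging gives k ≡ 11017 (mod 111069), where 111069 = lcm(2709, 123).
The solution is unique modulo lcm(63, 129, 123) = 111069.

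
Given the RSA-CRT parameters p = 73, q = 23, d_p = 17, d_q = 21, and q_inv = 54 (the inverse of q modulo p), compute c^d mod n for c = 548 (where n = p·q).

m₁ = c^(d_p) mod p: c ≡ 37 (mod 73), and 37^17 mod 73 = 2.
m₂ = c^(d_q) mod q: c ≡ 19 (mod 23), and 19^21 mod 23 = 17.
h = q_inv·(m₁ − m₂) mod p = 54·(2 − 17) mod 73 = 66.
m = m₂ + h·q = 17 + 66·23 = 1535.

1535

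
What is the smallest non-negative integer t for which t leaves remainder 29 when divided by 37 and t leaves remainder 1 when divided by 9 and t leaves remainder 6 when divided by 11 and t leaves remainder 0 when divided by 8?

The moduli are pairwise coprime; N = 37·9·11·8 = 29304.
N/37 = 792; 792 ≡ 15 (mod 37); 15·5 ≡ 1, so inverse 5.
N/9 = 3256; 3256 ≡ 7 (mod 9); 7·4 ≡ 1, so inverse 4.
N/11 = 2664; 2664 ≡ 2 (mod 11); 2·6 ≡ 1, so inverse 6.
N/8 = 3663; 3663 ≡ 7 (mod 8); 7·7 ≡ 1, so inverse 7.
t ≡ 29·792·5 + 1·3256·4 + 6·2664·6 + 0·3663·7 = 223768.
223768 mod 29304 = 18640.

18640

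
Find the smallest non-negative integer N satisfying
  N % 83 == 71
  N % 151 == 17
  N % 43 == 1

From N ≡ 71 (mod 83) write N = 71 + 83t. Substituting into N ≡ 17 (mod 151) gives 83t ≡ 97 (mod 151), and since 83⁻¹ ≡ 131 (mod 151), t ≡ 23. Hence N ≡ 71 + 83·23 = 1980 (mod 12533).
From N ≡ 1980 (mod 12533) write N = 1980 + 12533t. Substituting into N ≡ 1 (mod 43) gives 12533t ≡ 42 (mod 43), and since 20⁻¹ ≡ 28 (mod 43), t ≡ 15. Hence N ≡ 1980 + 12533·15 = 189975 (mod 538919).

189975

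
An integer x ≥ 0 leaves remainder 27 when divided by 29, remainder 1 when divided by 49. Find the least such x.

From x ≡ 27 (mod 29) write x = 27 + 29t. Substituting into x ≡ 1 (mod 49) gives 29t ≡ 23 (mod 49), and since 29⁻¹ ≡ 22 (mod 49), t ≡ 16. Hence x ≡ 27 + 29·16 = 491 (mod 1421).

491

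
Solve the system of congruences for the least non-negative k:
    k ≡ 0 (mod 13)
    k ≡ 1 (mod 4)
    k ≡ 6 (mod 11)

325

The moduli are pairwise coprime; N = 13·4·11 = 572.
N/13 = 44; 44 ≡ 5 (mod 13); 5·8 ≡ 1, so inverse 8.
N/4 = 143; 143 ≡ 3 (mod 4); 3·3 ≡ 1, so inverse 3.
N/11 = 52; 52 ≡ 8 (mod 11); 8·7 ≡ 1, so inverse 7.
k ≡ 0·44·8 + 1·143·3 + 6·52·7 = 2613.
2613 mod 572 = 325.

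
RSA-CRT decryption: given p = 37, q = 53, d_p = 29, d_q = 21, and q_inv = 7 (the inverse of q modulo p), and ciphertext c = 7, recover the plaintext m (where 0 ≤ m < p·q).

1122

m₁ = c^(d_p) mod p: c ≡ 7 (mod 37), and 7^29 mod 37 = 12.
m₂ = c^(d_q) mod q: c ≡ 7 (mod 53), and 7^21 mod 53 = 9.
h = q_inv·(m₁ − m₂) mod p = 7·(12 − 9) mod 37 = 21.
m = m₂ + h·q = 9 + 21·53 = 1122.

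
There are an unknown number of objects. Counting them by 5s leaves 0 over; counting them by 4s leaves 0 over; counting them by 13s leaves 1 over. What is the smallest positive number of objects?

Combine the congruences pairwise.
From N ≡ 0 (mod 5) write N = 0 + 5t. Substituting into N ≡ 0 (mod 4) gives 5t ≡ 0 (mod 4), and since 1⁻¹ ≡ 1 (mod 4), t ≡ 0. Hence N ≡ 0 + 5·0 = 0 (mod 20).
From N ≡ 0 (mod 20) write N = 0 + 20t. Substituting into N ≡ 1 (mod 13) gives 20t ≡ 1 (mod 13), and since 7⁻¹ ≡ 2 (mod 13), t ≡ 2. Hence N ≡ 0 + 20·2 = 40 (mod 260).

40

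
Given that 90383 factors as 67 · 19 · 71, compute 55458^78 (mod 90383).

46177

Mod 67: 55458 ≡ 49; by Fermat, exponent reduces to 78 mod 66 = 12; 49^12 ≡ 14 (mod 67).
Mod 19: 55458 ≡ 16; by Fermat, exponent reduces to 78 mod 18 = 6; 16^6 ≡ 7 (mod 19).
Mod 71: 55458 ≡ 7; by Fermat, exponent reduces to 78 mod 70 = 8; 7^8 ≡ 27 (mod 71).
Combine by CRT: x ≡ 14 (mod 67), x ≡ 7 (mod 19), x ≡ 27 (mod 71) ⇒ x ≡ 46177 (mod 90383).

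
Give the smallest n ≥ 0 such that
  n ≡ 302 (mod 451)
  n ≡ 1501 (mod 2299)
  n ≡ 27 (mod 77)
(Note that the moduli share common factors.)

245195

Combine the congruences pairwise.
gcd(451, 2299) = 11 and 11 | (1501 − 302), so the pair is consistent; merging gives n ≡ 56677 (mod 94259), where 94259 = lcm(451, 2299).
gcd(94259, 77) = 11 and 11 | (27 − 56677), so the pair is consistent; merging gives n ≡ 245195 (mod 659813), where 659813 = lcm(94259, 77).
The solution is unique modulo lcm(451, 2299, 77) = 659813.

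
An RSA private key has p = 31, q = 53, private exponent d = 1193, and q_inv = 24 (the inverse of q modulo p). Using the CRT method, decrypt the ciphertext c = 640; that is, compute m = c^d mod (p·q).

453

d_p = d mod (p−1) = 1193 mod 30 = 23; d_q = d mod (q−1) = 49.
m₁ = c^(d_p) mod p: c ≡ 20 (mod 31), and 20^23 mod 31 = 19.
m₂ = c^(d_q) mod q: c ≡ 4 (mod 53), and 4^49 mod 53 = 29.
h = q_inv·(m₁ − m₂) mod p = 24·(19 − 29) mod 31 = 8.
m = m₂ + h·q = 29 + 8·53 = 453.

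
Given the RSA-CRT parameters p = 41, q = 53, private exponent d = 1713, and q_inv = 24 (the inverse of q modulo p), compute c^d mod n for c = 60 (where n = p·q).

600

d_p = d mod (p−1) = 1713 mod 40 = 33; d_q = d mod (q−1) = 49.
m₁ = c^(d_p) mod p: c ≡ 19 (mod 41), and 19^33 mod 41 = 26.
m₂ = c^(d_q) mod q: c ≡ 7 (mod 53), and 7^49 mod 53 = 17.
h = q_inv·(m₁ − m₂) mod p = 24·(26 − 17) mod 41 = 11.
m = m₂ + h·q = 17 + 11·53 = 600.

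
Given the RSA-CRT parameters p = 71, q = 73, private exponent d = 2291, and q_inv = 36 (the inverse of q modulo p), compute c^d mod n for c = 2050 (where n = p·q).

4707

d_p = d mod (p−1) = 2291 mod 70 = 51; d_q = d mod (q−1) = 59.
m₁ = c^(d_p) mod p: c ≡ 62 (mod 71), and 62^51 mod 71 = 21.
m₂ = c^(d_q) mod q: c ≡ 6 (mod 73), and 6^59 mod 73 = 35.
h = q_inv·(m₁ − m₂) mod p = 36·(21 − 35) mod 71 = 64.
m = m₂ + h·q = 35 + 64·73 = 4707.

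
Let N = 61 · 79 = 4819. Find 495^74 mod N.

Mod 61: 495 ≡ 7; by Fermat, exponent reduces to 74 mod 60 = 14; 7^14 ≡ 19 (mod 61).
Mod 79: 495 ≡ 21; 21^74 ≡ 65 (mod 79).
Combine by CRT: x ≡ 19 (mod 61), x ≡ 65 (mod 79) ⇒ x ≡ 934 (mod 4819).

934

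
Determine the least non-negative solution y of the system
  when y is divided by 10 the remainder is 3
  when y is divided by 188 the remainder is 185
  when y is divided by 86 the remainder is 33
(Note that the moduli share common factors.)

26693

gcd(10, 188) = 2 and 2 | (185 − 3), so the pair is consistent; merging gives y ≡ 373 (mod 940), where 940 = lcm(10, 188).
gcd(940, 86) = 2 and 2 | (33 − 373), so the pair is consistent; merging gives y ≡ 26693 (mod 40420), where 40420 = lcm(940, 86).
The solution is unique modulo lcm(10, 188, 86) = 40420.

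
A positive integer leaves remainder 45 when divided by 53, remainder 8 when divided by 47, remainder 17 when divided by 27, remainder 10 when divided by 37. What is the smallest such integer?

522413

The moduli are pairwise coprime; N = 53·47·27·37 = 2488509.
N/53 = 46953; 46953 ≡ 48 (mod 53); 48·21 ≡ 1, so inverse 21.
N/47 = 52947; 52947 ≡ 25 (mod 47); 25·32 ≡ 1, so inverse 32.
N/27 = 92167; 92167 ≡ 16 (mod 27); 16·22 ≡ 1, so inverse 22.
N/37 = 67257; 67257 ≡ 28 (mod 37); 28·4 ≡ 1, so inverse 4.
k ≡ 45·46953·21 + 8·52947·32 + 17·92167·22 + 10·67257·4 = 95085755.
95085755 mod 2488509 = 522413.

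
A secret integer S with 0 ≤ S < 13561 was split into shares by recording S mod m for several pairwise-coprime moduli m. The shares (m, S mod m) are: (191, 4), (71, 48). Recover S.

13183

Combine the congruences pairwise.
From S ≡ 4 (mod 191) write S = 4 + 191t. Substituting into S ≡ 48 (mod 71) gives 191t ≡ 44 (mod 71), and since 49⁻¹ ≡ 29 (mod 71), t ≡ 69. Hence S ≡ 4 + 191·69 = 13183 (mod 13561).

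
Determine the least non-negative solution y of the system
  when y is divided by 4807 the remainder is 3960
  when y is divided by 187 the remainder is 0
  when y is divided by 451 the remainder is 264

gcd(4807, 187) = 11 and 11 | (0 − 3960), so the pair is consistent; merging gives y ≡ 23188 (mod 81719), where 81719 = lcm(4807, 187).
gcd(81719, 451) = 11 and 11 | (264 − 23188), so the pair is consistent; merging gives y ≡ 513502 (mod 3350479), where 3350479 = lcm(81719, 451).
The solution is unique modulo lcm(4807, 187, 451) = 3350479.

513502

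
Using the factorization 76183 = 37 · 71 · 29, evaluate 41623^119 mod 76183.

Mod 37: 41623 ≡ 35; by Fermat, exponent reduces to 119 mod 36 = 11; 35^11 ≡ 24 (mod 37).
Mod 71: 41623 ≡ 17; by Fermat, exponent reduces to 119 mod 70 = 49; 17^49 ≡ 46 (mod 71).
Mod 29: 41623 ≡ 8; by Fermat, exponent reduces to 119 mod 28 = 7; 8^7 ≡ 17 (mod 29).
Combine by CRT: x ≡ 24 (mod 37), x ≡ 46 (mod 71), x ≡ 17 (mod 29) ⇒ x ≡ 67993 (mod 76183).

67993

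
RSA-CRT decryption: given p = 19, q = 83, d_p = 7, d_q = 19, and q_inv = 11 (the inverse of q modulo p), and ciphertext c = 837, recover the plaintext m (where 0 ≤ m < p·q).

229

m₁ = c^(d_p) mod p: c ≡ 1 (mod 19), and 1^7 mod 19 = 1.
m₂ = c^(d_q) mod q: c ≡ 7 (mod 83), and 7^19 mod 83 = 63.
h = q_inv·(m₁ − m₂) mod p = 11·(1 − 63) mod 19 = 2.
m = m₂ + h·q = 63 + 2·83 = 229.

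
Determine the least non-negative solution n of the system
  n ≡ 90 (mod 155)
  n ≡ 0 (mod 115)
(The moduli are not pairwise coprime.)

gcd(155, 115) = 5 and 5 | (0 − 90), so the pair is consistent; merging gives n ≡ 2415 (mod 3565), where 3565 = lcm(155, 115).
The solution is unique modulo lcm(155, 115) = 3565.

2415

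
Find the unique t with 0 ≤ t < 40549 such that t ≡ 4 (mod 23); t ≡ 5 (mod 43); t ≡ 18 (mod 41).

The moduli are pairwise coprime; N = 23·43·41 = 40549.
N/23 = 1763; 1763 ≡ 15 (mod 23); 15·20 ≡ 1, so inverse 20.
N/43 = 943; 943 ≡ 40 (mod 43); 40·14 ≡ 1, so inverse 14.
N/41 = 989; 989 ≡ 5 (mod 41); 5·33 ≡ 1, so inverse 33.
t ≡ 4·1763·20 + 5·943·14 + 18·989·33 = 794516.
794516 mod 40549 = 24085.

24085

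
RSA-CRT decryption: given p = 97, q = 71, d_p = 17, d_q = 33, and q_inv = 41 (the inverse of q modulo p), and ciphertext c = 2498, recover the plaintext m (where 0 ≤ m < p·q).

2222

m₁ = c^(d_p) mod p: c ≡ 73 (mod 97), and 73^17 mod 97 = 88.
m₂ = c^(d_q) mod q: c ≡ 13 (mod 71), and 13^33 mod 71 = 21.
h = q_inv·(m₁ − m₂) mod p = 41·(88 − 21) mod 97 = 31.
m = m₂ + h·q = 21 + 31·71 = 2222.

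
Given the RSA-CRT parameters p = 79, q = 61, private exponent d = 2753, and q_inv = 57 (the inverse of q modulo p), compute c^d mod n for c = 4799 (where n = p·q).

d_p = d mod (p−1) = 2753 mod 78 = 23; d_q = d mod (q−1) = 53.
m₁ = c^(d_p) mod p: c ≡ 59 (mod 79), and 59^23 mod 79 = 29.
m₂ = c^(d_q) mod q: c ≡ 41 (mod 61), and 41^53 mod 61 = 52.
h = q_inv·(m₁ − m₂) mod p = 57·(29 − 52) mod 79 = 32.
m = m₂ + h·q = 52 + 32·61 = 2004.

2004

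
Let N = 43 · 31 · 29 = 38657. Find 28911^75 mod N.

9022

Mod 43: 28911 ≡ 15; by Fermat, exponent reduces to 75 mod 42 = 33; 15^33 ≡ 35 (mod 43).
Mod 31: 28911 ≡ 19; by Fermat, exponent reduces to 75 mod 30 = 15; 19^15 ≡ 1 (mod 31).
Mod 29: 28911 ≡ 27; by Fermat, exponent reduces to 75 mod 28 = 19; 27^19 ≡ 3 (mod 29).
Combine by CRT: x ≡ 35 (mod 43), x ≡ 1 (mod 31), x ≡ 3 (mod 29) ⇒ x ≡ 9022 (mod 38657).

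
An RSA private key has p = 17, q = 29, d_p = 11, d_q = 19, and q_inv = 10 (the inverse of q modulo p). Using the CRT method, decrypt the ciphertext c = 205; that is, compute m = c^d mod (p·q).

171

m₁ = c^(d_p) mod p: c ≡ 1 (mod 17), and 1^11 mod 17 = 1.
m₂ = c^(d_q) mod q: c ≡ 2 (mod 29), and 2^19 mod 29 = 26.
h = q_inv·(m₁ − m₂) mod p = 10·(1 − 26) mod 17 = 5.
m = m₂ + h·q = 26 + 5·29 = 171.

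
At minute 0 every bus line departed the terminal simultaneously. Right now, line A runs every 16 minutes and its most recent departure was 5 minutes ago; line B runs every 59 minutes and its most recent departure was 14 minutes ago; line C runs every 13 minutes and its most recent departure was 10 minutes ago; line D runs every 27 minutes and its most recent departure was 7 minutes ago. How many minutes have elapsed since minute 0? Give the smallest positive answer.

From t ≡ 5 (mod 16) write t = 5 + 16s. Substituting into t ≡ 14 (mod 59) gives 16s ≡ 9 (mod 59), and since 16⁻¹ ≡ 48 (mod 59), s ≡ 19. Hence t ≡ 5 + 16·19 = 309 (mod 944).
From t ≡ 309 (mod 944) write t = 309 + 944s. Substituting into t ≡ 10 (mod 13) gives 944s ≡ 0 (mod 13), and since 8⁻¹ ≡ 5 (mod 13), s ≡ 0. Hence t ≡ 309 + 944·0 = 309 (mod 12272).
From t ≡ 309 (mod 12272) write t = 309 + 12272s. Substituting into t ≡ 7 (mod 27) gives 12272s ≡ 22 (mod 27), and since 14⁻¹ ≡ 2 (mod 27), s ≡ 17. Hence t ≡ 309 + 12272·17 = 208933 (mod 331344).

208933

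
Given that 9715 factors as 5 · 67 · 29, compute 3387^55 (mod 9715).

4258

Mod 5: 3387 ≡ 2; by Fermat, exponent reduces to 55 mod 4 = 3; 2^3 ≡ 3 (mod 5).
Mod 67: 3387 ≡ 37; 37^55 ≡ 37 (mod 67).
Mod 29: 3387 ≡ 23; by Fermat, exponent reduces to 55 mod 28 = 27; 23^27 ≡ 24 (mod 29).
Combine by CRT: x ≡ 3 (mod 5), x ≡ 37 (mod 67), x ≡ 24 (mod 29) ⇒ x ≡ 4258 (mod 9715).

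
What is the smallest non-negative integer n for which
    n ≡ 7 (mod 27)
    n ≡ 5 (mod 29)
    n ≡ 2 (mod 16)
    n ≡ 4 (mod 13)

12562

From n ≡ 7 (mod 27) write n = 7 + 27t. Substituting into n ≡ 5 (mod 29) gives 27t ≡ 27 (mod 29), and since 27⁻¹ ≡ 14 (mod 29), t ≡ 1. Hence n ≡ 7 + 27·1 = 34 (mod 783).
From n ≡ 34 (mod 783) write n = 34 + 783t. Substituting into n ≡ 2 (mod 16) gives 783t ≡ 0 (mod 16), and since 15⁻¹ ≡ 15 (mod 16), t ≡ 0. Hence n ≡ 34 + 783·0 = 34 (mod 12528).
From n ≡ 34 (mod 12528) write n = 34 + 12528t. Substituting into n ≡ 4 (mod 13) gives 12528t ≡ 9 (mod 13), and since 9⁻¹ ≡ 3 (mod 13), t ≡ 1. Hence n ≡ 34 + 12528·1 = 12562 (mod 162864).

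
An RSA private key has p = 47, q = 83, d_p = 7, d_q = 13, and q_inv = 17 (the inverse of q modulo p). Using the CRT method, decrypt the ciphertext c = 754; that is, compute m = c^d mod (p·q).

m₁ = c^(d_p) mod p: c ≡ 2 (mod 47), and 2^7 mod 47 = 34.
m₂ = c^(d_q) mod q: c ≡ 7 (mod 83), and 7^13 mod 83 = 65.
h = q_inv·(m₁ − m₂) mod p = 17·(34 − 65) mod 47 = 37.
m = m₂ + h·q = 65 + 37·83 = 3136.

3136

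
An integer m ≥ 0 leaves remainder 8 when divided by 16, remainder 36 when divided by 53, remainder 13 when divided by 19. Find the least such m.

1096

The moduli are pairwise coprime; N = 16·53·19 = 16112.
N/16 = 1007; 1007 ≡ 15 (mod 16); 15·15 ≡ 1, so inverse 15.
N/53 = 304; 304 ≡ 39 (mod 53); 39·34 ≡ 1, so inverse 34.
N/19 = 848; 848 ≡ 12 (mod 19); 12·8 ≡ 1, so inverse 8.
m ≡ 8·1007·15 + 36·304·34 + 13·848·8 = 581128.
581128 mod 16112 = 1096.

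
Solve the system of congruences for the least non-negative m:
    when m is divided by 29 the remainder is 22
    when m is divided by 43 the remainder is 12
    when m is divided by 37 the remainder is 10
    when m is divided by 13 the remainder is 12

547832

Combine the congruences pairwise.
From m ≡ 22 (mod 29) write m = 22 + 29t. Substituting into m ≡ 12 (mod 43) gives 29t ≡ 33 (mod 43), and since 29⁻¹ ≡ 3 (mod 43), t ≡ 13. Hence m ≡ 22 + 29·13 = 399 (mod 1247).
From m ≡ 399 (mod 1247) write m = 399 + 1247t. Substituting into m ≡ 10 (mod 37) gives 1247t ≡ 18 (mod 37), and since 26⁻¹ ≡ 10 (mod 37), t ≡ 32. Hence m ≡ 399 + 1247·32 = 40303 (mod 46139).
From m ≡ 40303 (mod 46139) write m = 40303 + 46139t. Substituting into m ≡ 12 (mod 13) gives 46139t ≡ 9 (mod 13), and since 2⁻¹ ≡ 7 (mod 13), t ≡ 11. Hence m ≡ 40303 + 46139·11 = 547832 (mod 599807).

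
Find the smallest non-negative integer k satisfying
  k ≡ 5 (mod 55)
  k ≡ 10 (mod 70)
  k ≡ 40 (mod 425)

gcd(55, 70) = 5 and 5 | (10 − 5), so the pair is consistent; merging gives k ≡ 500 (mod 770), where 770 = lcm(55, 70).
gcd(770, 425) = 5 and 5 | (40 − 500), so the pair is consistent; merging gives k ≡ 21290 (mod 65450), where 65450 = lcm(770, 425).
The solution is unique modulo lcm(55, 70, 425) = 65450.

21290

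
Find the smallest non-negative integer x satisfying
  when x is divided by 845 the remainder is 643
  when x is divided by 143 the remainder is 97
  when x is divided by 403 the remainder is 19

gcd(845, 143) = 13 and 13 | (97 − 643), so the pair is consistent; merging gives x ≡ 8248 (mod 9295), where 9295 = lcm(845, 143).
gcd(9295, 403) = 13 and 13 | (19 − 8248), so the pair is consistent; merging gives x ≡ 91903 (mod 288145), where 288145 = lcm(9295, 403).
The solution is unique modulo lcm(845, 143, 403) = 288145.

91903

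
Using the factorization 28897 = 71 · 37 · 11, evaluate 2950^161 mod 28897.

12850

Mod 71: 2950 ≡ 39; by Fermat, exponent reduces to 161 mod 70 = 21; 39^21 ≡ 70 (mod 71).
Mod 37: 2950 ≡ 27; by Fermat, exponent reduces to 161 mod 36 = 17; 27^17 ≡ 11 (mod 37).
Mod 11: 2950 ≡ 2; by Fermat, exponent reduces to 161 mod 10 = 1; 2^1 ≡ 2 (mod 11).
Combine by CRT: x ≡ 70 (mod 71), x ≡ 11 (mod 37), x ≡ 2 (mod 11) ⇒ x ≡ 12850 (mod 28897).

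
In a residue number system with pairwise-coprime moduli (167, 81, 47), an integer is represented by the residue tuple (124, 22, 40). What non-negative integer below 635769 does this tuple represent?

597316

From x ≡ 124 (mod 167) write x = 124 + 167t. Substituting into x ≡ 22 (mod 81) gives 167t ≡ 60 (mod 81), and since 5⁻¹ ≡ 65 (mod 81), t ≡ 12. Hence x ≡ 124 + 167·12 = 2128 (mod 13527).
From x ≡ 2128 (mod 13527) write x = 2128 + 13527t. Substituting into x ≡ 40 (mod 47) gives 13527t ≡ 27 (mod 47), and since 38⁻¹ ≡ 26 (mod 47), t ≡ 44. Hence x ≡ 2128 + 13527·44 = 597316 (mod 635769).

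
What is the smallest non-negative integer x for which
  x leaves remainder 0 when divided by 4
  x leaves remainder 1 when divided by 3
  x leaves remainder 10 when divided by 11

Combine the congruences pairwise.
From x ≡ 0 (mod 4) write x = 0 + 4t. Substituting into x ≡ 1 (mod 3) gives 4t ≡ 1 (mod 3), and since 1⁻¹ ≡ 1 (mod 3), t ≡ 1. Hence x ≡ 0 + 4·1 = 4 (mod 12).
From x ≡ 4 (mod 12) write x = 4 + 12t. Substituting into x ≡ 10 (mod 11) gives 12t ≡ 6 (mod 11), and since 1⁻¹ ≡ 1 (mod 11), t ≡ 6. Hence x ≡ 4 + 12·6 = 76 (mod 132).

76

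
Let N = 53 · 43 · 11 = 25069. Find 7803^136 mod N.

12544

Mod 53: 7803 ≡ 12; by Fermat, exponent reduces to 136 mod 52 = 32; 12^32 ≡ 36 (mod 53).
Mod 43: 7803 ≡ 20; by Fermat, exponent reduces to 136 mod 42 = 10; 20^10 ≡ 31 (mod 43).
Mod 11: 7803 ≡ 4; by Fermat, exponent reduces to 136 mod 10 = 6; 4^6 ≡ 4 (mod 11).
Combine by CRT: x ≡ 36 (mod 53), x ≡ 31 (mod 43), x ≡ 4 (mod 11) ⇒ x ≡ 12544 (mod 25069).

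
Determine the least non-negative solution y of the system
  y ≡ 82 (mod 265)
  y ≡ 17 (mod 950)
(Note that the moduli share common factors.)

47517

gcd(265, 950) = 5 and 5 | (17 − 82), so the pair is consistent; merging gives y ≡ 47517 (mod 50350), where 50350 = lcm(265, 950).
The solution is unique modulo lcm(265, 950) = 50350.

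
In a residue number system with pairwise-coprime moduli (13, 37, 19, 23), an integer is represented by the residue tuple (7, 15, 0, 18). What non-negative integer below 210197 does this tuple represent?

Combine the congruences pairwise.
From x ≡ 7 (mod 13) write x = 7 + 13t. Substituting into x ≡ 15 (mod 37) gives 13t ≡ 8 (mod 37), and since 13⁻¹ ≡ 20 (mod 37), t ≡ 12. Hence x ≡ 7 + 13·12 = 163 (mod 481).
From x ≡ 163 (mod 481) write x = 163 + 481t. Substituting into x ≡ 0 (mod 19) gives 481t ≡ 8 (mod 19), and since 6⁻¹ ≡ 16 (mod 19), t ≡ 14. Hence x ≡ 163 + 481·14 = 6897 (mod 9139).
From x ≡ 6897 (mod 9139) write x = 6897 + 9139t. Substituting into x ≡ 18 (mod 23) gives 9139t ≡ 21 (mod 23), and since 8⁻¹ ≡ 3 (mod 23), t ≡ 17. Hence x ≡ 6897 + 9139·17 = 162260 (mod 210197).

162260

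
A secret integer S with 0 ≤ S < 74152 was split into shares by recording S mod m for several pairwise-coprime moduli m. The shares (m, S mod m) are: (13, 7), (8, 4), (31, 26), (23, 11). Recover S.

36420

From S ≡ 7 (mod 13) write S = 7 + 13t. Substituting into S ≡ 4 (mod 8) gives 13t ≡ 5 (mod 8), and since 5⁻¹ ≡ 5 (mod 8), t ≡ 1. Hence S ≡ 7 + 13·1 = 20 (mod 104).
From S ≡ 20 (mod 104) write S = 20 + 104t. Substituting into S ≡ 26 (mod 31) gives 104t ≡ 6 (mod 31), and since 11⁻¹ ≡ 17 (mod 31), t ≡ 9. Hence S ≡ 20 + 104·9 = 956 (mod 3224).
From S ≡ 956 (mod 3224) write S = 956 + 3224t. Substituting into S ≡ 11 (mod 23) gives 3224t ≡ 21 (mod 23), and since 4⁻¹ ≡ 6 (mod 23), t ≡ 11. Hence S ≡ 956 + 3224·11 = 36420 (mod 74152).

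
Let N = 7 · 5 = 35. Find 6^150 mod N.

1

Mod 7: 6 ≡ 6; since 6 | 150, by Fermat 6^150 ≡ 1 (mod 7).
Mod 5: 6 ≡ 1; by Fermat, exponent reduces to 150 mod 4 = 2; 1^2 ≡ 1 (mod 5).
Combine by CRT: x ≡ 1 (mod 7), x ≡ 1 (mod 5) ⇒ x ≡ 1 (mod 35).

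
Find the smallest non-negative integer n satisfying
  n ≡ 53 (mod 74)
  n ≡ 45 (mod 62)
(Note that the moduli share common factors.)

gcd(74, 62) = 2 and 2 | (45 − 53), so the pair is consistent; merging gives n ≡ 1533 (mod 2294), where 2294 = lcm(74, 62).
The solution is unique modulo lcm(74, 62) = 2294.

1533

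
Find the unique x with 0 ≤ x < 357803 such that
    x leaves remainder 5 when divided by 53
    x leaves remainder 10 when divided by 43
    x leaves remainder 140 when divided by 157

206281

Combine the congruences pairwise.
From x ≡ 5 (mod 53) write x = 5 + 53t. Substituting into x ≡ 10 (mod 43) gives 53t ≡ 5 (mod 43), and since 10⁻¹ ≡ 13 (mod 43), t ≡ 22. Hence x ≡ 5 + 53·22 = 1171 (mod 2279).
From x ≡ 1171 (mod 2279) write x = 1171 + 2279t. Substituting into x ≡ 140 (mod 157) gives 2279t ≡ 68 (mod 157), and since 81⁻¹ ≡ 126 (mod 157), t ≡ 90. Hence x ≡ 1171 + 2279·90 = 206281 (mod 357803).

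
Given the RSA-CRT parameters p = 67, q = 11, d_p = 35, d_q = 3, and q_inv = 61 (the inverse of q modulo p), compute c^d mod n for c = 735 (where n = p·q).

m₁ = c^(d_p) mod p: c ≡ 65 (mod 67), and 65^35 mod 67 = 4.
m₂ = c^(d_q) mod q: c ≡ 9 (mod 11), and 9^3 mod 11 = 3.
h = q_inv·(m₁ − m₂) mod p = 61·(4 − 3) mod 67 = 61.
m = m₂ + h·q = 3 + 61·11 = 674.

674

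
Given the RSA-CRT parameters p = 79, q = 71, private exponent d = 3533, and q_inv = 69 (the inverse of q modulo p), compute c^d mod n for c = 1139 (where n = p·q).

d_p = d mod (p−1) = 3533 mod 78 = 23; d_q = d mod (q−1) = 33.
m₁ = c^(d_p) mod p: c ≡ 33 (mod 79), and 33^23 mod 79 = 69.
m₂ = c^(d_q) mod q: c ≡ 3 (mod 71), and 3^33 mod 71 = 8.
h = q_inv·(m₁ − m₂) mod p = 69·(69 − 8) mod 79 = 22.
m = m₂ + h·q = 8 + 22·71 = 1570.

1570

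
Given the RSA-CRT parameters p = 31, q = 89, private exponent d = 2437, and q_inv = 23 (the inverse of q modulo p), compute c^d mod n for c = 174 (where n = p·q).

d_p = d mod (p−1) = 2437 mod 30 = 7; d_q = d mod (q−1) = 61.
m₁ = c^(d_p) mod p: c ≡ 19 (mod 31), and 19^7 mod 31 = 7.
m₂ = c^(d_q) mod q: c ≡ 85 (mod 89), and 85^61 mod 89 = 87.
h = q_inv·(m₁ − m₂) mod p = 23·(7 − 87) mod 31 = 20.
m = m₂ + h·q = 87 + 20·89 = 1867.

1867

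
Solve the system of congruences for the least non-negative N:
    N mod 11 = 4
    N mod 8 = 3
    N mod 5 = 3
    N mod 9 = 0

3843

Combine the congruences pairwise.
From N ≡ 4 (mod 11) write N = 4 + 11t. Substituting into N ≡ 3 (mod 8) gives 11t ≡ 7 (mod 8), and since 3⁻¹ ≡ 3 (mod 8), t ≡ 5. Hence N ≡ 4 + 11·5 = 59 (mod 88).
From N ≡ 59 (mod 88) write N = 59 + 88t. Substituting into N ≡ 3 (mod 5) gives 88t ≡ 4 (mod 5), and since 3⁻¹ ≡ 2 (mod 5), t ≡ 3. Hence N ≡ 59 + 88·3 = 323 (mod 440).
From N ≡ 323 (mod 440) write N = 323 + 440t. Substituting into N ≡ 0 (mod 9) gives 440t ≡ 1 (mod 9), and since 8⁻¹ ≡ 8 (mod 9), t ≡ 8. Hence N ≡ 323 + 440·8 = 3843 (mod 3960).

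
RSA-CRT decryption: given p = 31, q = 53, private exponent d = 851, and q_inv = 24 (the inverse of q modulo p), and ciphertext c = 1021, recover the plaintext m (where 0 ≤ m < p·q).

556

d_p = d mod (p−1) = 851 mod 30 = 11; d_q = d mod (q−1) = 19.
m₁ = c^(d_p) mod p: c ≡ 29 (mod 31), and 29^11 mod 31 = 29.
m₂ = c^(d_q) mod q: c ≡ 14 (mod 53), and 14^19 mod 53 = 26.
h = q_inv·(m₁ − m₂) mod p = 24·(29 − 26) mod 31 = 10.
m = m₂ + h·q = 26 + 10·53 = 556.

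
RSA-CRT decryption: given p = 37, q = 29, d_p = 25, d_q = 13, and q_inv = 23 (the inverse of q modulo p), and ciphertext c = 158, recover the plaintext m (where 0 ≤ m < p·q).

676

m₁ = c^(d_p) mod p: c ≡ 10 (mod 37), and 10^25 mod 37 = 10.
m₂ = c^(d_q) mod q: c ≡ 13 (mod 29), and 13^13 mod 29 = 9.
h = q_inv·(m₁ − m₂) mod p = 23·(10 − 9) mod 37 = 23.
m = m₂ + h·q = 9 + 23·29 = 676.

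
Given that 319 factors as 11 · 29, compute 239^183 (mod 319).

Mod 11: 239 ≡ 8; by Fermat, exponent reduces to 183 mod 10 = 3; 8^3 ≡ 6 (mod 11).
Mod 29: 239 ≡ 7; by Fermat, exponent reduces to 183 mod 28 = 15; 7^15 ≡ 7 (mod 29).
Combine by CRT: x ≡ 6 (mod 11), x ≡ 7 (mod 29) ⇒ x ≡ 94 (mod 319).

94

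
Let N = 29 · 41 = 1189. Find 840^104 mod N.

Mod 29: 840 ≡ 28; by Fermat, exponent reduces to 104 mod 28 = 20; 28^20 ≡ 1 (mod 29).
Mod 41: 840 ≡ 20; by Fermat, exponent reduces to 104 mod 40 = 24; 20^24 ≡ 18 (mod 41).
Combine by CRT: x ≡ 1 (mod 29), x ≡ 18 (mod 41) ⇒ x ≡ 59 (mod 1189).

59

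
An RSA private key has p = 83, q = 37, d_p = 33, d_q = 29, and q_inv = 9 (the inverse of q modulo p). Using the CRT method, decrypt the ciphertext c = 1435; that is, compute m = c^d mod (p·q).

m₁ = c^(d_p) mod p: c ≡ 24 (mod 83), and 24^33 mod 83 = 66.
m₂ = c^(d_q) mod q: c ≡ 29 (mod 37), and 29^29 mod 37 = 14.
h = q_inv·(m₁ − m₂) mod p = 9·(66 − 14) mod 83 = 53.
m = m₂ + h·q = 14 + 53·37 = 1975.

1975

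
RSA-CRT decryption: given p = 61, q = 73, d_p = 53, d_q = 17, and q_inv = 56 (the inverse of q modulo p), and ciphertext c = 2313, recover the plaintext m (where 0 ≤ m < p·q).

4434

m₁ = c^(d_p) mod p: c ≡ 56 (mod 61), and 56^53 mod 61 = 42.
m₂ = c^(d_q) mod q: c ≡ 50 (mod 73), and 50^17 mod 73 = 54.
h = q_inv·(m₁ − m₂) mod p = 56·(42 − 54) mod 61 = 60.
m = m₂ + h·q = 54 + 60·73 = 4434.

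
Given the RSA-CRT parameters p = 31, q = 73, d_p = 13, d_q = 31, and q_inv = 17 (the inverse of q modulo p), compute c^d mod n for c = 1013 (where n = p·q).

m₁ = c^(d_p) mod p: c ≡ 21 (mod 31), and 21^13 mod 31 = 22.
m₂ = c^(d_q) mod q: c ≡ 64 (mod 73), and 64^31 mod 73 = 64.
h = q_inv·(m₁ − m₂) mod p = 17·(22 − 64) mod 31 = 30.
m = m₂ + h·q = 64 + 30·73 = 2254.

2254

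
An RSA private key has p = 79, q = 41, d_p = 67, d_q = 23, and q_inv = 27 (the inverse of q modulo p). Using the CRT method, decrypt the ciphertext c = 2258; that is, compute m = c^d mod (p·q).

m₁ = c^(d_p) mod p: c ≡ 46 (mod 79), and 46^67 mod 79 = 62.
m₂ = c^(d_q) mod q: c ≡ 3 (mod 41), and 3^23 mod 41 = 14.
h = q_inv·(m₁ − m₂) mod p = 27·(62 − 14) mod 79 = 32.
m = m₂ + h·q = 14 + 32·41 = 1326.

1326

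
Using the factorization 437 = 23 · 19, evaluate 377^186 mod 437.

Mod 23: 377 ≡ 9; by Fermat, exponent reduces to 186 mod 22 = 10; 9^10 ≡ 18 (mod 23).
Mod 19: 377 ≡ 16; by Fermat, exponent reduces to 186 mod 18 = 6; 16^6 ≡ 7 (mod 19).
Combine by CRT: x ≡ 18 (mod 23), x ≡ 7 (mod 19) ⇒ x ≡ 64 (mod 437).

64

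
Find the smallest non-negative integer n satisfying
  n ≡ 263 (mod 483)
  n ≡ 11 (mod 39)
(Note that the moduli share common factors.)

gcd(483, 39) = 3 and 3 | (11 − 263), so the pair is consistent; merging gives n ≡ 2195 (mod 6279), where 6279 = lcm(483, 39).
The solution is unique modulo lcm(483, 39) = 6279.

2195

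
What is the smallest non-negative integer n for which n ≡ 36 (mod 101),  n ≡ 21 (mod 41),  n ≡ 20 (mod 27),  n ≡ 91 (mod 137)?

The moduli are pairwise coprime; M = 101·41·27·137 = 15317559.
M/101 = 151659; 151659 ≡ 58 (mod 101); 58·54 ≡ 1, so inverse 54.
M/41 = 373599; 373599 ≡ 7 (mod 41); 7·6 ≡ 1, so inverse 6.
M/27 = 567317; 567317 ≡ 20 (mod 27); 20·23 ≡ 1, so inverse 23.
M/137 = 111807; 111807 ≡ 15 (mod 137); 15·64 ≡ 1, so inverse 64.
n ≡ 36·151659·54 + 21·373599·6 + 20·567317·23 + 91·111807·64 = 1254028358.
1254028358 mod 15317559 = 13306079.

13306079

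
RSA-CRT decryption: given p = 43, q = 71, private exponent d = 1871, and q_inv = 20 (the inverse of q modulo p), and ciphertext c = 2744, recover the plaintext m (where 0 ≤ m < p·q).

d_p = d mod (p−1) = 1871 mod 42 = 23; d_q = d mod (q−1) = 51.
m₁ = c^(d_p) mod p: c ≡ 35 (mod 43), and 35^23 mod 43 = 21.
m₂ = c^(d_q) mod q: c ≡ 46 (mod 71), and 46^51 mod 71 = 46.
h = q_inv·(m₁ − m₂) mod p = 20·(21 − 46) mod 43 = 16.
m = m₂ + h·q = 46 + 16·71 = 1182.

1182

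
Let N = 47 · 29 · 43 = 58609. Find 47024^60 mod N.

28759

Mod 47: 47024 ≡ 24; by Fermat, exponent reduces to 60 mod 46 = 14; 24^14 ≡ 42 (mod 47).
Mod 29: 47024 ≡ 15; by Fermat, exponent reduces to 60 mod 28 = 4; 15^4 ≡ 20 (mod 29).
Mod 43: 47024 ≡ 25; by Fermat, exponent reduces to 60 mod 42 = 18; 25^18 ≡ 35 (mod 43).
Combine by CRT: x ≡ 42 (mod 47), x ≡ 20 (mod 29), x ≡ 35 (mod 43) ⇒ x ≡ 28759 (mod 58609).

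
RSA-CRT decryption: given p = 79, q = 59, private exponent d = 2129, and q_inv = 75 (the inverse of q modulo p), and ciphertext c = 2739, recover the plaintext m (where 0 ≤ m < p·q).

d_p = d mod (p−1) = 2129 mod 78 = 23; d_q = d mod (q−1) = 41.
m₁ = c^(d_p) mod p: c ≡ 53 (mod 79), and 53^23 mod 79 = 63.
m₂ = c^(d_q) mod q: c ≡ 25 (mod 59), and 25^41 mod 59 = 29.
h = q_inv·(m₁ − m₂) mod p = 75·(63 − 29) mod 79 = 22.
m = m₂ + h·q = 29 + 22·59 = 1327.

1327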